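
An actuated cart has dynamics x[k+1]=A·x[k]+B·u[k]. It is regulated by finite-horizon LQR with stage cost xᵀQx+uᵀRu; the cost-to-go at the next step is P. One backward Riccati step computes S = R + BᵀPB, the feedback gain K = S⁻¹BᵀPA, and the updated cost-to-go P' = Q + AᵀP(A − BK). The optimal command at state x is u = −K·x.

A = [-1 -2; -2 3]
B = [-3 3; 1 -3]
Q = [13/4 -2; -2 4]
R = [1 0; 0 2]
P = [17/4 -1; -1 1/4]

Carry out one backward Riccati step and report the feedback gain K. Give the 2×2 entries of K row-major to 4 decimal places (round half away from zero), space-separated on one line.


0.1178 0.4835 -0.0371 -0.2990

BᵀP = [-13.7500 3.2500; 15.7500 -3.7500]
S = R + BᵀPB = [1 0; 0 2] + [44.5000 -51.0000; -51.0000 58.5000] = [45.5000 -51.0000; -51.0000 60.5000]
BᵀPA = [7.2500 37.2500; -8.2500 -42.7500]
K = S⁻¹·BᵀPA = [0.1178 0.4835; -0.0371 -0.2990]
A−BK = [-0.5354 0.3476; -2.2290 1.6194]
AᵀP(A−BK) = [0.0902 0.0276; 0.0276 0.4559]
P' = Q + AᵀP(A−BK) = [3.3402 -1.9724; -1.9724 4.4559]
tr(P') = 7.7961


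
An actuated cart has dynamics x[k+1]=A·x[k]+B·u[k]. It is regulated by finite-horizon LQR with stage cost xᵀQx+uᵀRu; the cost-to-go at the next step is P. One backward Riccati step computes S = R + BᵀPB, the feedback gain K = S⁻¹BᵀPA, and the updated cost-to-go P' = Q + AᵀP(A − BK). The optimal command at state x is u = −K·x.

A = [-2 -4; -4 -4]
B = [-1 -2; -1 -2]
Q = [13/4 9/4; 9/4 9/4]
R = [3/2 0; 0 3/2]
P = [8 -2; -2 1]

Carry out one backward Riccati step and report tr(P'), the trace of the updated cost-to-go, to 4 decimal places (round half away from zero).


BᵀP = [-6.0000 1.0000; -12.0000 2.0000]
S = R + BᵀPB = [3/2 0; 0 3/2] + [5.0000 10.0000; 10.0000 20.0000] = [6.5000 10.0000; 10.0000 21.5000]
BᵀPA = [8.0000 20.0000; 16.0000 40.0000]
K = S⁻¹·BᵀPA = [0.3019 0.7547; 0.6038 1.5094]
A−BK = [-0.4906 -0.2264; -2.4906 -0.2264]
AᵀP(A−BK) = [3.9245 1.8113; 1.8113 4.5283]
P' = Q + AᵀP(A−BK) = [7.1745 4.0613; 4.0613 6.7783]
tr(P') = 13.9528

13.9528


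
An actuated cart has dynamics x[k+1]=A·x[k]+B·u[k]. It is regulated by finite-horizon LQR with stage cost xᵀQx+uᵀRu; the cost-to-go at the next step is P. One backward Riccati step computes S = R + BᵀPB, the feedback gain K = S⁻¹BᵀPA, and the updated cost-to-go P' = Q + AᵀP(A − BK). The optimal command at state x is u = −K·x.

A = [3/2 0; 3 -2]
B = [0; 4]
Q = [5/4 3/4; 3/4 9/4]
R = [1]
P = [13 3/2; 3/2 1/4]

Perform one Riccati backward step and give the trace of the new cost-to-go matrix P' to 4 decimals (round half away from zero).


19.9000

BᵀP = [6.0000 1.0000]
S = R + BᵀPB = [1] + [4.0000] = [5.0000]
BᵀPA = [12.0000 -2.0000]
K = S⁻¹·BᵀPA = [2.4000 -0.4000]
A−BK = [1.5000 0.0000; -6.6000 -0.4000]
AᵀP(A−BK) = [16.2000 -1.2000; -1.2000 0.2000]
P' = Q + AᵀP(A−BK) = [17.4500 -0.4500; -0.4500 2.4500]
tr(P') = 19.9000


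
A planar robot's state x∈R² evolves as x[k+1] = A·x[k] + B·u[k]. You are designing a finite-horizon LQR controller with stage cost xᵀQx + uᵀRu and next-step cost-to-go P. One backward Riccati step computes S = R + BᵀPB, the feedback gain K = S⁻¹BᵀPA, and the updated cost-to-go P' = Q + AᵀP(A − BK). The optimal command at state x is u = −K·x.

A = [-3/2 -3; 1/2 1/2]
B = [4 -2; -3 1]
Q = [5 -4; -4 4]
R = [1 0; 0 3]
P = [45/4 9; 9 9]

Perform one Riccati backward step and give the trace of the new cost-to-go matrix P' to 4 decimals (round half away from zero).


BᵀP = [18.0000 9.0000; -13.5000 -9.0000]
S = R + BᵀPB = [1 0; 0 3] + [45.0000 -27.0000; -27.0000 18.0000] = [46.0000 -27.0000; -27.0000 21.0000]
BᵀPA = [-22.5000 -49.5000; 15.7500 36.0000]
K = S⁻¹·BᵀPA = [-0.1994 -0.2848; 0.4937 1.3481]
A−BK = [0.2848 0.8354; -0.5918 -1.7025]
AᵀP(A−BK) = [1.8014 4.9842; 4.9842 13.8703]
P' = Q + AᵀP(A−BK) = [6.8014 0.9842; 0.9842 17.8703]
tr(P') = 24.6717

24.6717


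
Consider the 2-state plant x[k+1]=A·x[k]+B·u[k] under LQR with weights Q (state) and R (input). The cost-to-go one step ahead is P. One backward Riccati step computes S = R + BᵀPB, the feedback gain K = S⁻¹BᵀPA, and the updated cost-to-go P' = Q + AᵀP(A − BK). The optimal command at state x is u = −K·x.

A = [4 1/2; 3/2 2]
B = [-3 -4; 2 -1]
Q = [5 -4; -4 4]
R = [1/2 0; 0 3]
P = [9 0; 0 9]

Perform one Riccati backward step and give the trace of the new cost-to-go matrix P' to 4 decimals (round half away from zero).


14.1437

BᵀP = [-27.0000 18.0000; -36.0000 -9.0000]
S = R + BᵀPB = [1/2 0; 0 3] + [117.0000 90.0000; 90.0000 153.0000] = [117.5000 90.0000; 90.0000 156.0000]
BᵀPA = [-81.0000 22.5000; -157.5000 -36.0000]
K = S⁻¹·BᵀPA = [0.1504 0.6598; -1.0964 -0.6114]
A−BK = [0.0657 0.0337; 0.1027 0.0689]
AᵀP(A−BK) = [3.7514 2.1444; 2.1444 1.3922]
P' = Q + AᵀP(A−BK) = [8.7514 -1.8556; -1.8556 5.3922]
tr(P') = 14.1437


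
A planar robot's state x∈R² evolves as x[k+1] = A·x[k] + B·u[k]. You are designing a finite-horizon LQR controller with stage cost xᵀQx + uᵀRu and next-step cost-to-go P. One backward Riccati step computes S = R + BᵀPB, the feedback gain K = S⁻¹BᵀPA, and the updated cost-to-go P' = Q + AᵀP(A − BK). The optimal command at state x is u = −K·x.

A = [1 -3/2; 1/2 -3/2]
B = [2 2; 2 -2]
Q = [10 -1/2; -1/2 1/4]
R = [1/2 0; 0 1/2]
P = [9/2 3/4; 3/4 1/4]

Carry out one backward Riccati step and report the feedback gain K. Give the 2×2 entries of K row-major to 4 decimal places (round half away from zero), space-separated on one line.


0.3484 -0.6584 0.1538 -0.1154

BᵀP = [10.5000 2.0000; 7.5000 1.0000]
S = R + BᵀPB = [1/2 0; 0 1/2] + [25.0000 17.0000; 17.0000 13.0000] = [25.5000 17.0000; 17.0000 13.5000]
BᵀPA = [11.5000 -18.7500; 8.0000 -12.7500]
K = S⁻¹·BᵀPA = [0.3484 -0.6584; 0.1538 -0.1154]
A−BK = [-0.0045 0.0475; 0.1109 -0.4140]
AᵀP(A−BK) = [0.0749 -0.1307; -0.1307 0.2469]
P' = Q + AᵀP(A−BK) = [10.0749 -0.6307; -0.6307 0.4969]
tr(P') = 10.5718


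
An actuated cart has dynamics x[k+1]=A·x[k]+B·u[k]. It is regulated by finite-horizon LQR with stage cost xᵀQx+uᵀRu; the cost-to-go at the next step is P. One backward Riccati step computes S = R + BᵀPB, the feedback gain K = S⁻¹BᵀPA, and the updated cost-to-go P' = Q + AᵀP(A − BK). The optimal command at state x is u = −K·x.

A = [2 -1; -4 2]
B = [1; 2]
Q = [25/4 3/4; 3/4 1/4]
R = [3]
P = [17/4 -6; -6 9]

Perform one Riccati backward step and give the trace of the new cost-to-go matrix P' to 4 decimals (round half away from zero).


BᵀP = [-7.7500 12.0000]
S = R + BᵀPB = [3] + [16.2500] = [19.2500]
BᵀPA = [-63.5000 31.7500]
K = S⁻¹·BᵀPA = [-3.2987 1.6494]
A−BK = [5.2987 -2.6494; 2.5974 -1.2987]
AᵀP(A−BK) = [47.5325 -23.7662; -23.7662 11.8831]
P' = Q + AᵀP(A−BK) = [53.7825 -23.0162; -23.0162 12.1331]
tr(P') = 65.9156

65.9156


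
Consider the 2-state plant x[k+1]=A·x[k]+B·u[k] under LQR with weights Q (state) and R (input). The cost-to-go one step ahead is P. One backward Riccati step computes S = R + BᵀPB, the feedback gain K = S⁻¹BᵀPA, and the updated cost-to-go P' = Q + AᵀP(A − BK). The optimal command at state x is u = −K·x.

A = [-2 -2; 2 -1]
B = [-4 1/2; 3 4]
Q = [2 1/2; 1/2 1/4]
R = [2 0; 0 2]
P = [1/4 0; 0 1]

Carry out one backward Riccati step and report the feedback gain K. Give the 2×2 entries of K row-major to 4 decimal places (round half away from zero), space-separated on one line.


0.3993 0.2222 0.1749 -0.3767

BᵀP = [-1.0000 3.0000; 0.1250 4.0000]
S = R + BᵀPB = [2 0; 0 2] + [13.0000 11.5000; 11.5000 16.0625] = [15.0000 11.5000; 11.5000 18.0625]
BᵀPA = [8.0000 -1.0000; 7.7500 -4.2500]
K = S⁻¹·BᵀPA = [0.3993 0.2222; 0.1749 -0.3767]
A−BK = [-0.4903 -0.9229; 0.1027 -0.1595]
AᵀP(A−BK) = [0.4507 0.1424; 0.1424 0.6210]
P' = Q + AᵀP(A−BK) = [2.4507 0.6424; 0.6424 0.8710]
tr(P') = 3.3217


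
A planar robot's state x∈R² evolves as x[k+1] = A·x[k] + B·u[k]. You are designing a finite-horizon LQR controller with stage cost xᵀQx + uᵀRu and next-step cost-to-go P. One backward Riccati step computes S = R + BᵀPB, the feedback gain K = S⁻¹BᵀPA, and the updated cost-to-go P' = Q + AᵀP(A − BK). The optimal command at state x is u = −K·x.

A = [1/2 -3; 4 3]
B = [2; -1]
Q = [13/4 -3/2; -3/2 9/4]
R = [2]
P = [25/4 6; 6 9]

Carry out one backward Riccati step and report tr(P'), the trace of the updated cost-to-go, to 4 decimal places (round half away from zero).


BᵀP = [6.5000 3.0000]
S = R + BᵀPB = [2] + [10.0000] = [12.0000]
BᵀPA = [15.2500 -10.5000]
K = S⁻¹·BᵀPA = [1.2708 -0.8750]
A−BK = [-2.0417 -1.2500; 5.2708 2.1250]
AᵀP(A−BK) = [150.1823 48.9688; 48.9688 20.0625]
P' = Q + AᵀP(A−BK) = [153.4323 47.4688; 47.4688 22.3125]
tr(P') = 175.7448

175.7448


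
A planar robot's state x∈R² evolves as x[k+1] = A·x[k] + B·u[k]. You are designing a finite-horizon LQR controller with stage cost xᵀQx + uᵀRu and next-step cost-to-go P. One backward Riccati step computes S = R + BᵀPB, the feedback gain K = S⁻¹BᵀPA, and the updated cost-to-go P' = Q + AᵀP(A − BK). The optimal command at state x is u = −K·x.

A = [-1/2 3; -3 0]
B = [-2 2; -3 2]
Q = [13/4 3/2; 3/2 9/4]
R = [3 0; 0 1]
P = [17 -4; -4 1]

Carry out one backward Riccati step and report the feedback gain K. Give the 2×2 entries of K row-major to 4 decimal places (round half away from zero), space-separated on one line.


0.0385 -0.3462 0.1538 1.6154

BᵀP = [-22.0000 5.0000; 26.0000 -6.0000]
S = R + BᵀPB = [3 0; 0 1] + [29.0000 -34.0000; -34.0000 40.0000] = [32.0000 -34.0000; -34.0000 41.0000]
BᵀPA = [-4.0000 -66.0000; 5.0000 78.0000]
K = S⁻¹·BᵀPA = [0.0385 -0.3462; 0.1538 1.6154]
A−BK = [-0.7308 -0.9231; -3.1923 -4.2692]
AᵀP(A−BK) = [0.6346 1.0385; 1.0385 4.1538]
P' = Q + AᵀP(A−BK) = [3.8846 2.5385; 2.5385 6.4038]
tr(P') = 10.2885


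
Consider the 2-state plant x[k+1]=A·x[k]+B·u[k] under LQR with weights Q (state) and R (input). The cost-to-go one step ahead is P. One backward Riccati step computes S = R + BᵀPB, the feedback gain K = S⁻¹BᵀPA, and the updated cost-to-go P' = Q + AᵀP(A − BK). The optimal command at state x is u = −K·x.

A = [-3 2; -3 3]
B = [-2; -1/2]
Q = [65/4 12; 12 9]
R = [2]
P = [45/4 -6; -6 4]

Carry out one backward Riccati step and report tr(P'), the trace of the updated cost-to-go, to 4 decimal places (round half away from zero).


38.6875

BᵀP = [-19.5000 10.0000]
S = R + BᵀPB = [2] + [34.0000] = [36.0000]
BᵀPA = [28.5000 -9.0000]
K = S⁻¹·BᵀPA = [0.7917 -0.2500]
A−BK = [-1.4167 1.5000; -2.6042 2.8750]
AᵀP(A−BK) = [6.6875 -6.3750; -6.3750 6.7500]
P' = Q + AᵀP(A−BK) = [22.9375 5.6250; 5.6250 15.7500]
tr(P') = 38.6875


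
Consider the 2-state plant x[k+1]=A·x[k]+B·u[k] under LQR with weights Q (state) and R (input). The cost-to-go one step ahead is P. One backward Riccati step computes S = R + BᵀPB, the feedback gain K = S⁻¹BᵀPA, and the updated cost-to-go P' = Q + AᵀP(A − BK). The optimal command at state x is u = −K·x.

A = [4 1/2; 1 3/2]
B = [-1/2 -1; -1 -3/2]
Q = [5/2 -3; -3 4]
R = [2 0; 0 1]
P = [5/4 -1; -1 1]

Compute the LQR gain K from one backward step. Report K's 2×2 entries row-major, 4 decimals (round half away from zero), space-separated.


0.3944 -0.1831 0.2347 -0.3709

BᵀP = [0.3750 -0.5000; 0.2500 -0.5000]
S = R + BᵀPB = [2 0; 0 1] + [0.3125 0.3750; 0.3750 0.5000] = [2.3125 0.3750; 0.3750 1.5000]
BᵀPA = [1.0000 -0.5625; 0.5000 -0.6250]
K = S⁻¹·BᵀPA = [0.3944 -0.1831; 0.2347 -0.3709]
A−BK = [4.4319 0.0376; 1.7465 0.7606]
AᵀP(A−BK) = [12.4883 -2.1315; -2.1315 0.7277]
P' = Q + AᵀP(A−BK) = [14.9883 -5.1315; -5.1315 4.7277]
tr(P') = 19.7160


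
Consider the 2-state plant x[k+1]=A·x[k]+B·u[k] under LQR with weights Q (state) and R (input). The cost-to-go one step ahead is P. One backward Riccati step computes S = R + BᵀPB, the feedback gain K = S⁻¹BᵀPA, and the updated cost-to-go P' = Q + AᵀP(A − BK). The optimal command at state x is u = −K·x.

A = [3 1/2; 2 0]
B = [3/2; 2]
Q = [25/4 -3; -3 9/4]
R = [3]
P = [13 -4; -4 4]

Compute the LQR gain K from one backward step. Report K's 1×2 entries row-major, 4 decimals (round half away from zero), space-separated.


BᵀP = [11.5000 2.0000]
S = R + BᵀPB = [3] + [21.2500] = [24.2500]
BᵀPA = [38.5000 5.7500]
K = S⁻¹·BᵀPA = [1.5876 0.2371]
A−BK = [0.6186 0.1443; -1.1753 -0.4742]
AᵀP(A−BK) = [23.8763 6.3711; 6.3711 1.8866]
P' = Q + AᵀP(A−BK) = [30.1263 3.3711; 3.3711 4.1366]
tr(P') = 34.2629

1.5876 0.2371


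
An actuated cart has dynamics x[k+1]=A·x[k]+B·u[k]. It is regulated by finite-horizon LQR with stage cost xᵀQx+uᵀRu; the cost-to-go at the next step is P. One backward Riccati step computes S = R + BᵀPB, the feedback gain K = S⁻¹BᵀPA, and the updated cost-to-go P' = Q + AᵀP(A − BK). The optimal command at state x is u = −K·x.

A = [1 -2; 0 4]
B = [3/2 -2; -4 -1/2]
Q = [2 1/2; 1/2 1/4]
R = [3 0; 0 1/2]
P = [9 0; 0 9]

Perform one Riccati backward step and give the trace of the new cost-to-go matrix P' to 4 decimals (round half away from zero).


BᵀP = [13.5000 -36.0000; -18.0000 -4.5000]
S = R + BᵀPB = [3 0; 0 1/2] + [164.2500 -9.0000; -9.0000 38.2500] = [167.2500 -9.0000; -9.0000 38.7500]
BᵀPA = [13.5000 -171.0000; -18.0000 18.0000]
K = S⁻¹·BᵀPA = [0.0564 -1.0100; -0.4514 0.2299]
A−BK = [0.0125 -0.0251; 0.0000 0.0748]
AᵀP(A−BK) = [0.1129 -0.2257; -0.2257 3.1430]
P' = Q + AᵀP(A−BK) = [2.1129 0.2743; 0.2743 3.3930]
tr(P') = 5.5059

5.5059


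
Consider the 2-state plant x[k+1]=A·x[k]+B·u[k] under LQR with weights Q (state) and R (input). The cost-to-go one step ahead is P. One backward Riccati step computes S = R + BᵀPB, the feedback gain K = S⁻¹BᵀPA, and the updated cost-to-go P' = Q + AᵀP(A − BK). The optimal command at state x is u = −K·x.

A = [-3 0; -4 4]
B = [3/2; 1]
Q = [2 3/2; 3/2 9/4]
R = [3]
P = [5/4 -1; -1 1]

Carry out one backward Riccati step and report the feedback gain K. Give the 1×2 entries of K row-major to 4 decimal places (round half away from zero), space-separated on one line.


-0.1639 -0.5246

BᵀP = [0.8750 -0.5000]
S = R + BᵀPB = [3] + [0.8125] = [3.8125]
BᵀPA = [-0.6250 -2.0000]
K = S⁻¹·BᵀPA = [-0.1639 -0.5246]
A−BK = [-2.7541 0.7869; -3.8361 4.5246]
AᵀP(A−BK) = [3.1475 -4.3279; -4.3279 14.9508]
P' = Q + AᵀP(A−BK) = [5.1475 -2.8279; -2.8279 17.2008]
tr(P') = 22.3484


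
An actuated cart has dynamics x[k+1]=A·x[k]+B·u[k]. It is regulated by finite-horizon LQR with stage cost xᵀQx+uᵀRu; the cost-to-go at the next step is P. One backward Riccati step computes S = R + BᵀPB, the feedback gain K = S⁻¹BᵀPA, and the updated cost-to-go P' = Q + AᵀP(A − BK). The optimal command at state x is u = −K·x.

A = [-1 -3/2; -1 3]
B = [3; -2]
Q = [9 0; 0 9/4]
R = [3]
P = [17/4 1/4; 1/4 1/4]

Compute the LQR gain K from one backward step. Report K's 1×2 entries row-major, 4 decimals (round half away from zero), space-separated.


-0.3185 -0.4490

BᵀP = [12.2500 0.2500]
S = R + BᵀPB = [3] + [36.2500] = [39.2500]
BᵀPA = [-12.5000 -17.6250]
K = S⁻¹·BᵀPA = [-0.3185 -0.4490]
A−BK = [-0.0446 -0.1529; -1.6369 2.1019]
AᵀP(A−BK) = [1.0191 -0.3631; -0.3631 1.6481]
P' = Q + AᵀP(A−BK) = [10.0191 -0.3631; -0.3631 3.8981]
tr(P') = 13.9172


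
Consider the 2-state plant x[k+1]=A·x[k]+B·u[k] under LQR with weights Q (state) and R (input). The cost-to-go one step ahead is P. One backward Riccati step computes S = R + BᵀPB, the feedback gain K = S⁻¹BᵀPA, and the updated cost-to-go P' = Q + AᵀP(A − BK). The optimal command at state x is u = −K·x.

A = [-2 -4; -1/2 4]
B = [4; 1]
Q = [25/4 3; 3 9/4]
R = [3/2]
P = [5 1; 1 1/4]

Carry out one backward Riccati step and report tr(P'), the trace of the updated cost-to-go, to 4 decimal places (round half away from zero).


BᵀP = [21.0000 4.2500]
S = R + BᵀPB = [3/2] + [88.2500] = [89.7500]
BᵀPA = [-44.1250 -67.0000]
K = S⁻¹·BᵀPA = [-0.4916 -0.7465]
A−BK = [-0.0334 -1.0139; -0.0084 4.7465]
AᵀP(A−BK) = [0.3687 0.5599; 0.5599 1.9833]
P' = Q + AᵀP(A−BK) = [6.6187 3.5599; 3.5599 4.2333]
tr(P') = 10.8520

10.8520


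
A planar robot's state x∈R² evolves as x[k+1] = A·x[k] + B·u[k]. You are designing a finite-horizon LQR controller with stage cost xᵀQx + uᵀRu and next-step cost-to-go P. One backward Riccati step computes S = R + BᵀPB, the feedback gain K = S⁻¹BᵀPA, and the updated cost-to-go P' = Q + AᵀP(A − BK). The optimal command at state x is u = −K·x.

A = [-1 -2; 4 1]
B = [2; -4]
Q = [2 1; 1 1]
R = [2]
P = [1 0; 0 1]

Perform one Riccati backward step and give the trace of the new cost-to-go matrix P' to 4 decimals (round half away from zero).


BᵀP = [2.0000 -4.0000]
S = R + BᵀPB = [2] + [20.0000] = [22.0000]
BᵀPA = [-18.0000 -8.0000]
K = S⁻¹·BᵀPA = [-0.8182 -0.3636]
A−BK = [0.6364 -1.2727; 0.7273 -0.4545]
AᵀP(A−BK) = [2.2727 -0.5455; -0.5455 2.0909]
P' = Q + AᵀP(A−BK) = [4.2727 0.4545; 0.4545 3.0909]
tr(P') = 7.3636

7.3636


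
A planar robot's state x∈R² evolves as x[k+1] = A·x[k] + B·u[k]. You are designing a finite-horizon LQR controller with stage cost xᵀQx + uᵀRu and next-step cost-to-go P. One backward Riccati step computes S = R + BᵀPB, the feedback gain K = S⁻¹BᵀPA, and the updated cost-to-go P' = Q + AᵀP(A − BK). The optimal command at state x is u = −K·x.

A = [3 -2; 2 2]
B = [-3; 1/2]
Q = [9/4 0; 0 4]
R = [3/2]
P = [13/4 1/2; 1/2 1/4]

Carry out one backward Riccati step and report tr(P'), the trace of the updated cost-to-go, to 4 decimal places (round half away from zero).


BᵀP = [-9.5000 -1.3750]
S = R + BᵀPB = [3/2] + [27.8125] = [29.3125]
BᵀPA = [-31.2500 16.2500]
K = S⁻¹·BᵀPA = [-1.0661 0.5544]
A−BK = [-0.1983 -0.3369; 2.5330 1.7228]
AᵀP(A−BK) = [2.9344 -0.1759; -0.1759 0.9915]
P' = Q + AᵀP(A−BK) = [5.1844 -0.1759; -0.1759 4.9915]
tr(P') = 10.1759

10.1759


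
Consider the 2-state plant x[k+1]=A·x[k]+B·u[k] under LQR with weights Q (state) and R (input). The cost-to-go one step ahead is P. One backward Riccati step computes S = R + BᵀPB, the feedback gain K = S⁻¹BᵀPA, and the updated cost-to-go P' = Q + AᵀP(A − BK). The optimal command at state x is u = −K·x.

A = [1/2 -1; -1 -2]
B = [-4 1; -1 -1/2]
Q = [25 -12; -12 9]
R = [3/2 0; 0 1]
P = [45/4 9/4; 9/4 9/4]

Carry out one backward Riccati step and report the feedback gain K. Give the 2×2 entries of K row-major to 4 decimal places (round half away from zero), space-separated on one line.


BᵀP = [-47.2500 -11.2500; 10.1250 1.1250]
S = R + BᵀPB = [3/2 0; 0 1] + [200.2500 -41.6250; -41.6250 9.5625] = [201.7500 -41.6250; -41.6250 10.5625]
BᵀPA = [-12.3750 69.7500; 3.9375 -12.3750]
K = S⁻¹·BᵀPA = [0.0833 0.5564; 0.7011 1.0209]
A−BK = [0.1321 0.2045; -0.5661 -0.9332]
AᵀP(A−BK) = [1.0829 1.7401; 1.7401 3.0777]
P' = Q + AᵀP(A−BK) = [26.0829 -10.2599; -10.2599 12.0777]
tr(P') = 38.1606

0.0833 0.5564 0.7011 1.0209


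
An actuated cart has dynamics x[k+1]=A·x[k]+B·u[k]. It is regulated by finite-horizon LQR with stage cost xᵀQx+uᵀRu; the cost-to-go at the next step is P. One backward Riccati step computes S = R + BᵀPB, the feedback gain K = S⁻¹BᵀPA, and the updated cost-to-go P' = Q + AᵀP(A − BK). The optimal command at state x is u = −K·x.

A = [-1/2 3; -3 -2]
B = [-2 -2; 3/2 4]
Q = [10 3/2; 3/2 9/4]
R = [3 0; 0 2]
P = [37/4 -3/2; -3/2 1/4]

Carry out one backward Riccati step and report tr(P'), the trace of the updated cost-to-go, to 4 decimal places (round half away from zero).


BᵀP = [-20.7500 3.3750; -24.5000 4.0000]
S = R + BᵀPB = [3 0; 0 2] + [46.5625 55.0000; 55.0000 65.0000] = [49.5625 55.0000; 55.0000 67.0000]
BᵀPA = [0.2500 -69.0000; 0.2500 -81.5000]
K = S⁻¹·BᵀPA = [0.0101 -0.4752; -0.0046 -0.8264]
A−BK = [-0.4889 0.3970; -2.9968 2.0182]
AᵀP(A−BK) = [0.0611 -0.0496; -0.0496 2.1155]
P' = Q + AᵀP(A−BK) = [10.0611 1.4504; 1.4504 4.3655]
tr(P') = 14.4266

14.4266


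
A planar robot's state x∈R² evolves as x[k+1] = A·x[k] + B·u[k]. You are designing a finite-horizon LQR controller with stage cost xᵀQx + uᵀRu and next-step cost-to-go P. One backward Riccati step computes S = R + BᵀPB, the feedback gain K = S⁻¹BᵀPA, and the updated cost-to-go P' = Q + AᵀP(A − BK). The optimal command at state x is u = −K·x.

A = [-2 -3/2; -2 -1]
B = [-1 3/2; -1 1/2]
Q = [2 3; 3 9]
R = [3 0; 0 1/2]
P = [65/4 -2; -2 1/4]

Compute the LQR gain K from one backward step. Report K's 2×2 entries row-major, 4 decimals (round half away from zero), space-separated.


0.1162 0.0907 -1.1317 -0.8887

BᵀP = [-14.2500 1.7500; 23.3750 -2.8750]
S = R + BᵀPB = [3 0; 0 1/2] + [12.5000 -20.5000; -20.5000 33.6250] = [15.5000 -20.5000; -20.5000 34.1250]
BᵀPA = [25.0000 19.6250; -41.0000 -32.1875]
K = S⁻¹·BᵀPA = [0.1162 0.0907; -1.1317 -0.8887]
A−BK = [-0.1863 -0.0762; -1.3180 -0.4649]
AᵀP(A−BK) = [0.6970 0.5443; 0.5443 0.4263]
P' = Q + AᵀP(A−BK) = [2.6970 3.5443; 3.5443 9.4263]
tr(P') = 12.1232


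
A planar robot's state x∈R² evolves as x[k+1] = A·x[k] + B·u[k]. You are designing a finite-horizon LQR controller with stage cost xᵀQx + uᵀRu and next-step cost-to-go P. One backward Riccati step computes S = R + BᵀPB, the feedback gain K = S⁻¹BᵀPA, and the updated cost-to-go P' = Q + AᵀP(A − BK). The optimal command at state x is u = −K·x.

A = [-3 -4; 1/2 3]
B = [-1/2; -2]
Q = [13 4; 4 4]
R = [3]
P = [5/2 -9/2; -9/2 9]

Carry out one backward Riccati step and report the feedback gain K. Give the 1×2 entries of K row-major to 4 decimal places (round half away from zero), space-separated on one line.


BᵀP = [7.7500 -15.7500]
S = R + BᵀPB = [3] + [27.6250] = [30.6250]
BᵀPA = [-31.1250 -78.2500]
K = S⁻¹·BᵀPA = [-1.0163 -2.5551]
A−BK = [-3.5082 -5.2776; -1.5327 -2.1102]
AᵀP(A−BK) = [6.6168 13.4724; 13.4724 29.0633]
P' = Q + AᵀP(A−BK) = [19.6168 17.4724; 17.4724 33.0633]
tr(P') = 52.6801

-1.0163 -2.5551


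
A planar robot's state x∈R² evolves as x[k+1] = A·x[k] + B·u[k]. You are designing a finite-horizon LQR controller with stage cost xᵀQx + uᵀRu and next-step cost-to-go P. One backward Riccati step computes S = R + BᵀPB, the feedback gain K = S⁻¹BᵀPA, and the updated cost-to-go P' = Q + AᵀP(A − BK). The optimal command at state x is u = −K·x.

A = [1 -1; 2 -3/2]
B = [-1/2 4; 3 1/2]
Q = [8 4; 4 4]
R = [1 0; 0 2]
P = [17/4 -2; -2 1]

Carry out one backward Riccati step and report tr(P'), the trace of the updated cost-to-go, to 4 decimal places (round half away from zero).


BᵀP = [-8.1250 4.0000; 16.0000 -7.5000]
S = R + BᵀPB = [1 0; 0 2] + [16.0625 -30.5000; -30.5000 60.2500] = [17.0625 -30.5000; -30.5000 62.2500]
BᵀPA = [-0.1250 2.1250; 1.0000 -4.7500]
K = S⁻¹·BᵀPA = [0.1723 -0.0955; 0.1005 -0.1231]
A−BK = [0.6843 -0.5554; 1.4330 -1.1520]
AᵀP(A−BK) = [0.1711 -0.1388; -0.1388 0.1182]
P' = Q + AᵀP(A−BK) = [8.1711 3.8612; 3.8612 4.1182]
tr(P') = 12.2893

12.2893


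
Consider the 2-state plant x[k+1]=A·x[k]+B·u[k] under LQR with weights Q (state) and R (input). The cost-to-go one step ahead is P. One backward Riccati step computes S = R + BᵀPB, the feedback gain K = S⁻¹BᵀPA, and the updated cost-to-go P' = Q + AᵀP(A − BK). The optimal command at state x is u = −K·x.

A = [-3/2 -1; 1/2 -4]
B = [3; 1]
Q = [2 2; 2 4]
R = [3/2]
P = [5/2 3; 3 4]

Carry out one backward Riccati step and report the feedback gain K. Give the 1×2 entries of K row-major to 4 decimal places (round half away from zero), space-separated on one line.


-0.2011 -1.3587

BᵀP = [10.5000 13.0000]
S = R + BᵀPB = [3/2] + [44.5000] = [46.0000]
BᵀPA = [-9.2500 -62.5000]
K = S⁻¹·BᵀPA = [-0.2011 -1.3587]
A−BK = [-0.8967 3.0761; 0.7011 -2.6413]
AᵀP(A−BK) = [0.2649 -0.3179; -0.3179 5.5815]
P' = Q + AᵀP(A−BK) = [2.2649 1.6821; 1.6821 9.5815]
tr(P') = 11.8465


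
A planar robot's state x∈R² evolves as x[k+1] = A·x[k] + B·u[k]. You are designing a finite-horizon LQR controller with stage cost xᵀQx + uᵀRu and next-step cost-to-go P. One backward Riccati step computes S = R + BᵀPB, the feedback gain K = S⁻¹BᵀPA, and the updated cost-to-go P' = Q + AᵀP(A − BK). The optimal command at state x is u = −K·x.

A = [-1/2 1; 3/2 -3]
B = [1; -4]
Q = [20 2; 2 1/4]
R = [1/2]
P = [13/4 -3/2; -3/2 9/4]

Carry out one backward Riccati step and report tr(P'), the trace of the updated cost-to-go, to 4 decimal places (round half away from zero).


20.7648

BᵀP = [9.2500 -10.5000]
S = R + BᵀPB = [1/2] + [51.2500] = [51.7500]
BᵀPA = [-20.3750 40.7500]
K = S⁻¹·BᵀPA = [-0.3937 0.7874]
A−BK = [-0.1063 0.2126; -0.0749 0.1498]
AᵀP(A−BK) = [0.1030 -0.2059; -0.2059 0.4118]
P' = Q + AᵀP(A−BK) = [20.1030 1.7941; 1.7941 0.6618]
tr(P') = 20.7648


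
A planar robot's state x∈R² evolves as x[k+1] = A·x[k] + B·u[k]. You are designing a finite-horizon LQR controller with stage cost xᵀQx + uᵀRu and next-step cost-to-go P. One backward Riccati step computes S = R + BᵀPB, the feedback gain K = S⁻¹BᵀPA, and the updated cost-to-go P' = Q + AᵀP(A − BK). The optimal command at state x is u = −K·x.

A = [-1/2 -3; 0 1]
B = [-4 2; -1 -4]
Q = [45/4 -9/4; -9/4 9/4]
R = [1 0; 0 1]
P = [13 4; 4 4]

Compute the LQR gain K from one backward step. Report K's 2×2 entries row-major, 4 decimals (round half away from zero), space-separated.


0.1107 0.5541 -0.0275 -0.3824

BᵀP = [-56.0000 -20.0000; 10.0000 -8.0000]
S = R + BᵀPB = [1 0; 0 1] + [244.0000 -32.0000; -32.0000 52.0000] = [245.0000 -32.0000; -32.0000 53.0000]
BᵀPA = [28.0000 148.0000; -5.0000 -38.0000]
K = S⁻¹·BᵀPA = [0.1107 0.5541; -0.0275 -0.3824]
A−BK = [-0.0022 -0.0186; 0.0007 0.0245]
AᵀP(A−BK) = [0.0131 0.0722; 0.0722 0.4566]
P' = Q + AᵀP(A−BK) = [11.2631 -2.1778; -2.1778 2.7066]
tr(P') = 13.9696


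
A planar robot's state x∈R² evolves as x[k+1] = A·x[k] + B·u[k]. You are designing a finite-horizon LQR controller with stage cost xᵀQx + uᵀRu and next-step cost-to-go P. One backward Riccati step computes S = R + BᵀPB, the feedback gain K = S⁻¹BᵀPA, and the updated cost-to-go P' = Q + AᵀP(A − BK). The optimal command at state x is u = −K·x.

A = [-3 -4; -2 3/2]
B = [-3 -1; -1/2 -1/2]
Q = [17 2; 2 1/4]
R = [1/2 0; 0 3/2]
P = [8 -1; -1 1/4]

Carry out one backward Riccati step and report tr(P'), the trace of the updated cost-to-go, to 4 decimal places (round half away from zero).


19.5570

BᵀP = [-23.5000 2.8750; -7.5000 0.8750]
S = R + BᵀPB = [1/2 0; 0 3/2] + [69.0625 22.0625; 22.0625 7.0625] = [69.5625 22.0625; 22.0625 8.5625]
BᵀPA = [64.7500 98.3125; 20.7500 31.3125]
K = S⁻¹·BᵀPA = [0.8875 1.3866; 0.1366 0.0841]
A−BK = [-0.2009 0.2440; -1.4879 2.2354]
AᵀP(A−BK) = [0.7003 0.2210; 0.2210 1.6066]
P' = Q + AᵀP(A−BK) = [17.7003 2.2210; 2.2210 1.8566]
tr(P') = 19.5570


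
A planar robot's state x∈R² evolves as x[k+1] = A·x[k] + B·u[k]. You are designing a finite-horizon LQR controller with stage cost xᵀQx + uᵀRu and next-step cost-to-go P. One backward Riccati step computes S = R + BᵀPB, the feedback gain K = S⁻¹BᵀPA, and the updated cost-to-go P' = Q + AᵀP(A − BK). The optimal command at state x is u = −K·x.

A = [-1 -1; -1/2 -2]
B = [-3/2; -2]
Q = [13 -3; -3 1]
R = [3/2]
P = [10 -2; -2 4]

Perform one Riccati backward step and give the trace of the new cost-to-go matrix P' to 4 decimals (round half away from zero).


18.7411

BᵀP = [-11.0000 -5.0000]
S = R + BᵀPB = [3/2] + [26.5000] = [28.0000]
BᵀPA = [13.5000 21.0000]
K = S⁻¹·BᵀPA = [0.4821 0.7500]
A−BK = [-0.2768 0.1250; 0.4643 -0.5000]
AᵀP(A−BK) = [2.4911 -1.1250; -1.1250 2.2500]
P' = Q + AᵀP(A−BK) = [15.4911 -4.1250; -4.1250 3.2500]
tr(P') = 18.7411


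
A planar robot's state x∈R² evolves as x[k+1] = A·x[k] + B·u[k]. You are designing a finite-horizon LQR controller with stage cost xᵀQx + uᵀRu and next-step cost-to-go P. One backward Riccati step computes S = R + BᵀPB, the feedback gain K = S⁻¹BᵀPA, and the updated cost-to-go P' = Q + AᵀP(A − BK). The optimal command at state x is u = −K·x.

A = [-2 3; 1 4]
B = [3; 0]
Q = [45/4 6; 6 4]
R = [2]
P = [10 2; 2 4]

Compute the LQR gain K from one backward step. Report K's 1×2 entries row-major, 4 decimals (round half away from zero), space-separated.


-0.5870 1.2391

BᵀP = [30.0000 6.0000]
S = R + BᵀPB = [2] + [90.0000] = [92.0000]
BᵀPA = [-54.0000 114.0000]
K = S⁻¹·BᵀPA = [-0.5870 1.2391]
A−BK = [-0.2391 -0.7174; 1.0000 4.0000]
AᵀP(A−BK) = [4.3043 12.9130; 12.9130 60.7391]
P' = Q + AᵀP(A−BK) = [15.5543 18.9130; 18.9130 64.7391]
tr(P') = 80.2935


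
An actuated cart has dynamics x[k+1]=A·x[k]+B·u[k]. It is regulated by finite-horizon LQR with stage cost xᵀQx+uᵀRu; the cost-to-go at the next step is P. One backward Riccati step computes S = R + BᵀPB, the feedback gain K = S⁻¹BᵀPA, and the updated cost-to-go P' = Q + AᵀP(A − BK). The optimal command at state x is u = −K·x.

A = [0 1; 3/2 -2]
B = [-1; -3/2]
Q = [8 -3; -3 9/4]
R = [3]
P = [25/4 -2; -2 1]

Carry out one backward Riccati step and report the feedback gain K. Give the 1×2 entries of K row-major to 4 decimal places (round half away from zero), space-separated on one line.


BᵀP = [-3.2500 0.5000]
S = R + BᵀPB = [3] + [2.5000] = [5.5000]
BᵀPA = [0.7500 -4.2500]
K = S⁻¹·BᵀPA = [0.1364 -0.7727]
A−BK = [0.1364 0.2273; 1.7045 -3.1591]
AᵀP(A−BK) = [2.1477 -5.4205; -5.4205 14.9659]
P' = Q + AᵀP(A−BK) = [10.1477 -8.4205; -8.4205 17.2159]
tr(P') = 27.3636

0.1364 -0.7727


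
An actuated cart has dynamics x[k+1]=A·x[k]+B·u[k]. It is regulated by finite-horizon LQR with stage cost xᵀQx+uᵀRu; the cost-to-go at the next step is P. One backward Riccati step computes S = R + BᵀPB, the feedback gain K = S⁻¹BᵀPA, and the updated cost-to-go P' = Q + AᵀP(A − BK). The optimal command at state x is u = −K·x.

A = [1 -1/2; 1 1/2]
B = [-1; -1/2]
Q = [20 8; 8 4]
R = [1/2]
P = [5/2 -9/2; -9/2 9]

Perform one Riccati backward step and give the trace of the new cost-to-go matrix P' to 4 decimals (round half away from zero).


BᵀP = [-0.2500 0.0000]
S = R + BᵀPB = [1/2] + [0.2500] = [0.7500]
BᵀPA = [-0.2500 0.1250]
K = S⁻¹·BᵀPA = [-0.3333 0.1667]
A−BK = [0.6667 -0.3333; 0.8333 0.5833]
AᵀP(A−BK) = [2.4167 3.2917; 3.2917 5.1042]
P' = Q + AᵀP(A−BK) = [22.4167 11.2917; 11.2917 9.1042]
tr(P') = 31.5208

31.5208


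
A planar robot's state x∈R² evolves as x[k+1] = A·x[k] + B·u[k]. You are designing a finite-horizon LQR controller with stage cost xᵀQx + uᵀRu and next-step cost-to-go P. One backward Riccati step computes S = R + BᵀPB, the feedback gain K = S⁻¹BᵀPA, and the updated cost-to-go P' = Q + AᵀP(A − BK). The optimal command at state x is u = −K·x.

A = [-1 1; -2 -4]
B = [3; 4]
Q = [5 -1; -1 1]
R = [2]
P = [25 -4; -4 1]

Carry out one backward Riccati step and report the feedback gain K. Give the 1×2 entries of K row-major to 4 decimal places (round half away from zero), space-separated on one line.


-0.2925 0.6190

BᵀP = [59.0000 -8.0000]
S = R + BᵀPB = [2] + [145.0000] = [147.0000]
BᵀPA = [-43.0000 91.0000]
K = S⁻¹·BᵀPA = [-0.2925 0.6190]
A−BK = [-0.1224 -0.8571; -0.8299 -6.4762]
AᵀP(A−BK) = [0.4218 1.6190; 1.6190 16.6667]
P' = Q + AᵀP(A−BK) = [5.4218 0.6190; 0.6190 17.6667]
tr(P') = 23.0884


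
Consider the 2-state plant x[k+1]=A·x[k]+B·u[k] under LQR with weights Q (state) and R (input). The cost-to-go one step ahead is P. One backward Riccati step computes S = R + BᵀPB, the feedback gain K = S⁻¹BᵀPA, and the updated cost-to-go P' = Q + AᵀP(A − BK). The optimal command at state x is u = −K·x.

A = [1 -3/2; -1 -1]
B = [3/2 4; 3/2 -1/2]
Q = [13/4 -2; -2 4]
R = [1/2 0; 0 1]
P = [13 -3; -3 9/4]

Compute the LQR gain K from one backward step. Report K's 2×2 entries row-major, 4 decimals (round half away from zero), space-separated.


-0.4385 -0.6361 0.4206 -0.1291

BᵀP = [15.0000 -1.1250; 53.5000 -13.1250]
S = R + BᵀPB = [1/2 0; 0 1] + [20.8125 60.5625; 60.5625 220.5625] = [21.3125 60.5625; 60.5625 221.5625]
BᵀPA = [16.1250 -21.3750; 66.6250 -67.1250]
K = S⁻¹·BᵀPA = [-0.4385 -0.6361; 0.4206 -0.1291]
A−BK = [-0.0245 -0.0295; -0.1320 -0.1103]
AᵀP(A−BK) = [0.3006 0.1076; 0.1076 0.2382]
P' = Q + AᵀP(A−BK) = [3.5506 -1.8924; -1.8924 4.2382]
tr(P') = 7.7888


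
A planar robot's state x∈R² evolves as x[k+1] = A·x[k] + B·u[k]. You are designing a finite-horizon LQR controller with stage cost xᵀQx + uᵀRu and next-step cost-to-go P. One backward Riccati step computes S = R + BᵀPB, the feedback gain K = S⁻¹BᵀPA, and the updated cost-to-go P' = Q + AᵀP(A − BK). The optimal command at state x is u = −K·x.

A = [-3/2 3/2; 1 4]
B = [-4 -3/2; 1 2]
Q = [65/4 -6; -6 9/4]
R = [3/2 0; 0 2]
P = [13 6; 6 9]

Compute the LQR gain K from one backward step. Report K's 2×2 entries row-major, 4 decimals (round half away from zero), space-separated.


0.2358 -1.3124 0.3537 2.4299

BᵀP = [-46.0000 -15.0000; -7.5000 9.0000]
S = R + BᵀPB = [3/2 0; 0 2] + [169.0000 39.0000; 39.0000 29.2500] = [170.5000 39.0000; 39.0000 31.2500]
BᵀPA = [54.0000 -129.0000; 20.2500 24.7500]
K = S⁻¹·BᵀPA = [0.2358 -1.3124; 0.3537 2.4299]
A−BK = [-0.0262 -0.1048; 0.0568 0.4526]
AᵀP(A−BK) = [0.3537 1.4148; 1.4148 15.8098]
P' = Q + AᵀP(A−BK) = [16.6037 -4.5852; -4.5852 18.0598]
tr(P') = 34.6635


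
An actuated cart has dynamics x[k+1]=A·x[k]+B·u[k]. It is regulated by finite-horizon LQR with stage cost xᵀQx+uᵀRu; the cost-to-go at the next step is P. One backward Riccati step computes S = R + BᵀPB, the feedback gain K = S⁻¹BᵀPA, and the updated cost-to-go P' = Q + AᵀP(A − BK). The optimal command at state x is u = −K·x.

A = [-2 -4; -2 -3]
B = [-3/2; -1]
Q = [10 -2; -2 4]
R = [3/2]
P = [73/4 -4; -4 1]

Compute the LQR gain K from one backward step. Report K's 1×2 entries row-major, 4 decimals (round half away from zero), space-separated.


1.1644 2.4871

BᵀP = [-23.3750 5.0000]
S = R + BᵀPB = [3/2] + [30.0625] = [31.5625]
BᵀPA = [36.7500 78.5000]
K = S⁻¹·BᵀPA = [1.1644 2.4871]
A−BK = [-0.2535 -0.2693; -0.8356 -0.5129]
AᵀP(A−BK) = [2.2099 4.5980; 4.5980 9.7604]
P' = Q + AᵀP(A−BK) = [12.2099 2.5980; 2.5980 13.7604]
tr(P') = 25.9703


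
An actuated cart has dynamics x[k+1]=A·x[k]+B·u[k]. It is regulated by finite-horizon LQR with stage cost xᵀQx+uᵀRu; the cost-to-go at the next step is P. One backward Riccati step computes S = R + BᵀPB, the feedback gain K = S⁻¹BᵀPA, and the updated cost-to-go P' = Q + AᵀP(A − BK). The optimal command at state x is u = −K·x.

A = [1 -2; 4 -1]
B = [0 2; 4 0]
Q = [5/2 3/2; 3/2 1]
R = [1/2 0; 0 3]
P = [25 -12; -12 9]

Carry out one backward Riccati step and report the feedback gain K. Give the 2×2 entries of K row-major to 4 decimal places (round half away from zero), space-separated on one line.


0.9655 -0.1969 0.4533 -0.9214

BᵀP = [-48.0000 36.0000; 50.0000 -24.0000]
S = R + BᵀPB = [1/2 0; 0 3] + [144.0000 -96.0000; -96.0000 100.0000] = [144.5000 -96.0000; -96.0000 103.0000]
BᵀPA = [96.0000 60.0000; -46.0000 -76.0000]
K = S⁻¹·BᵀPA = [0.9655 -0.1969; 0.4533 -0.9214]
A−BK = [0.0934 -0.1572; 0.1380 -0.2124]
AᵀP(A−BK) = [1.1627 -1.4805; -1.4805 2.7888]
P' = Q + AᵀP(A−BK) = [3.6627 0.0195; 0.0195 3.7888]
tr(P') = 7.4515


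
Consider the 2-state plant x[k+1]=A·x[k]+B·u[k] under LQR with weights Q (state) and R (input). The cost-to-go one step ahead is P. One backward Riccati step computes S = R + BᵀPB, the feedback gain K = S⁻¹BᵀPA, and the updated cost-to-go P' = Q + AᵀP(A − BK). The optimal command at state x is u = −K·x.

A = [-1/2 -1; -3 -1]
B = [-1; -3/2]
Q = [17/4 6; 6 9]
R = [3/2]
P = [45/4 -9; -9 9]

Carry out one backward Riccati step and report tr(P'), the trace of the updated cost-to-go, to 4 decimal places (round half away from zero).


45.9453

BᵀP = [2.2500 -4.5000]
S = R + BᵀPB = [3/2] + [4.5000] = [6.0000]
BᵀPA = [12.3750 2.2500]
K = S⁻¹·BᵀPA = [2.0625 0.3750]
A−BK = [1.5625 -0.6250; 0.0938 -0.4375]
AᵀP(A−BK) = [31.2891 -3.5156; -3.5156 1.4063]
P' = Q + AᵀP(A−BK) = [35.5391 2.4844; 2.4844 10.4063]
tr(P') = 45.9453


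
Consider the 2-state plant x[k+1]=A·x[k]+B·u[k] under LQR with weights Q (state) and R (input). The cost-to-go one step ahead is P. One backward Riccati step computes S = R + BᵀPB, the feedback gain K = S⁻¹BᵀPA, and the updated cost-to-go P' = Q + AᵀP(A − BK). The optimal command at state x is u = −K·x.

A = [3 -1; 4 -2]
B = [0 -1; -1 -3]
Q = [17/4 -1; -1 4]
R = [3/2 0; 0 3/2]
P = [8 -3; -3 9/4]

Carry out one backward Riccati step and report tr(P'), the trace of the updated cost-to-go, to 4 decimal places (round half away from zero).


BᵀP = [3.0000 -2.2500; 1.0000 -3.7500]
S = R + BᵀPB = [3/2 0; 0 3/2] + [2.2500 3.7500; 3.7500 10.2500] = [3.7500 3.7500; 3.7500 11.7500]
BᵀPA = [0.0000 1.5000; -12.0000 6.5000]
K = S⁻¹·BᵀPA = [1.5000 -0.2250; -1.5000 0.6250]
A−BK = [1.5000 -0.3750; 1.0000 -0.3500]
AᵀP(A−BK) = [18.0000 -4.5000; -4.5000 1.2750]
P' = Q + AᵀP(A−BK) = [22.2500 -5.5000; -5.5000 5.2750]
tr(P') = 27.5250

27.5250


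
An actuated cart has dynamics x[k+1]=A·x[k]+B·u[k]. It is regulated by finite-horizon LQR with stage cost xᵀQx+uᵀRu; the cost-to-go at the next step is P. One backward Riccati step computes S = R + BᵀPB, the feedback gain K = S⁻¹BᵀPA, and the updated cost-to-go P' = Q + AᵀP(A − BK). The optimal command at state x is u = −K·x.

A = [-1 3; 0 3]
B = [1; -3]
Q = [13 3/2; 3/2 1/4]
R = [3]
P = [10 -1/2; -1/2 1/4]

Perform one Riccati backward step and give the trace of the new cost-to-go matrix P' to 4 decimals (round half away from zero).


BᵀP = [11.5000 -1.2500]
S = R + BᵀPB = [3] + [15.2500] = [18.2500]
BᵀPA = [-11.5000 30.7500]
K = S⁻¹·BᵀPA = [-0.6301 1.6849]
A−BK = [-0.3699 1.3151; -1.8904 8.0548]
AᵀP(A−BK) = [2.7534 -9.1233; -9.1233 31.4384]
P' = Q + AᵀP(A−BK) = [15.7534 -7.6233; -7.6233 31.6884]
tr(P') = 47.4418

47.4418


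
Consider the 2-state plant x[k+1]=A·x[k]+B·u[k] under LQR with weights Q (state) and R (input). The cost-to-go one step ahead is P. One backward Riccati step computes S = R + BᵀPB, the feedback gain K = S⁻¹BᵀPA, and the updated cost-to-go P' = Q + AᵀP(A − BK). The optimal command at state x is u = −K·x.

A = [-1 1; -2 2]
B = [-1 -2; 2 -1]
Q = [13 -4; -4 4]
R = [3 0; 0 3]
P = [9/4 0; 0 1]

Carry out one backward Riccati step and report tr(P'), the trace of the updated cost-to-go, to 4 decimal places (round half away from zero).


20.9474

BᵀP = [-2.2500 2.0000; -4.5000 -1.0000]
S = R + BᵀPB = [3 0; 0 3] + [6.2500 2.5000; 2.5000 10.0000] = [9.2500 2.5000; 2.5000 13.0000]
BᵀPA = [-1.7500 1.7500; 6.5000 -6.5000]
K = S⁻¹·BᵀPA = [-0.3421 0.3421; 0.5658 -0.5658]
A−BK = [-0.2105 0.2105; -0.7500 0.7500]
AᵀP(A−BK) = [1.9737 -1.9737; -1.9737 1.9737]
P' = Q + AᵀP(A−BK) = [14.9737 -5.9737; -5.9737 5.9737]
tr(P') = 20.9474


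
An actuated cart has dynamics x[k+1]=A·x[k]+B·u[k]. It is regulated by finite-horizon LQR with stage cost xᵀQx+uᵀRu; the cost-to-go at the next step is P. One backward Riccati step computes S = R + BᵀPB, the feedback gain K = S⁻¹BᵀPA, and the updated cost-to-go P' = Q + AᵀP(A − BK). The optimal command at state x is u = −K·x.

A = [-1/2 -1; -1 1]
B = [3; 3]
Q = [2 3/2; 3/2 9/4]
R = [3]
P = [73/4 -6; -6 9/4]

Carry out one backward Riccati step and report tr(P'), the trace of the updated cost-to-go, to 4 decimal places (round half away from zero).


7.9428

BᵀP = [36.7500 -11.2500]
S = R + BᵀPB = [3] + [76.5000] = [79.5000]
BᵀPA = [-7.1250 -48.0000]
K = S⁻¹·BᵀPA = [-0.0896 -0.6038]
A−BK = [-0.2311 0.8113; -0.7311 2.8113]
AᵀP(A−BK) = [0.1739 -0.4269; -0.4269 3.5189]
P' = Q + AᵀP(A−BK) = [2.1739 1.0731; 1.0731 5.7689]
tr(P') = 7.9428


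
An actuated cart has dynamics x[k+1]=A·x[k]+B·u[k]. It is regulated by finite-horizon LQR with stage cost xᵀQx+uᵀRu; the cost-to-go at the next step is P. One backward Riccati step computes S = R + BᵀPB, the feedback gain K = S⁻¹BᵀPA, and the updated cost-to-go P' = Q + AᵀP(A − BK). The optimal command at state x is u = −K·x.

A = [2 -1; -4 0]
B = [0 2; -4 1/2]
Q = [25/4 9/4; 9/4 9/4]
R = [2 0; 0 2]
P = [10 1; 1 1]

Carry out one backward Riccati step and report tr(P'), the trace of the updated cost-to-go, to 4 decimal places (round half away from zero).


BᵀP = [-4.0000 -4.0000; 20.5000 2.5000]
S = R + BᵀPB = [2 0; 0 2] + [16.0000 -10.0000; -10.0000 42.2500] = [18.0000 -10.0000; -10.0000 44.2500]
BᵀPA = [8.0000 4.0000; 31.0000 -20.5000]
K = S⁻¹·BᵀPA = [0.9533 -0.0402; 0.9160 -0.4724]
A−BK = [0.1680 -0.0553; -0.6447 0.0754]
AᵀP(A−BK) = [3.9770 -1.0352; -1.0352 0.4774]
P' = Q + AᵀP(A−BK) = [10.2270 1.2148; 1.2148 2.7274]
tr(P') = 12.9544

12.9544
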